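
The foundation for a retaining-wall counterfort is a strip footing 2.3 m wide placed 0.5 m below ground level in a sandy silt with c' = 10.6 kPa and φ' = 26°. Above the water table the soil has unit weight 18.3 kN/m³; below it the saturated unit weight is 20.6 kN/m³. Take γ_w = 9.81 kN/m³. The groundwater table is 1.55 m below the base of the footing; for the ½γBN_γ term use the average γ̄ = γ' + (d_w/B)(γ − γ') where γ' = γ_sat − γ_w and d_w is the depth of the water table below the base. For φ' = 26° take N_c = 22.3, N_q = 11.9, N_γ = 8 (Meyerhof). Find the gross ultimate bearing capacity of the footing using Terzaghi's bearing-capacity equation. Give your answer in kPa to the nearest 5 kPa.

q_ult ≈ 490 kPa

Effective surcharge at the founding depth q = γ·D_f = 18.3 × 0.5 = 9.15 kPa.
With d_w = 1.55 m < B, γ̄ = 10.79 + (1.55/2.3) × (18.3 − 10.79) = 15.851 kN/m³.
q_ult = c·N_c + q·N_q + 0.5·γ·B·N_γ
     = 10.6 × 22.3 + 9.15 × 11.9 + 0.5 × 15.851 × 2.3 × 8
     = 236.38 + 108.89 + 145.83 = 491.1 kPa.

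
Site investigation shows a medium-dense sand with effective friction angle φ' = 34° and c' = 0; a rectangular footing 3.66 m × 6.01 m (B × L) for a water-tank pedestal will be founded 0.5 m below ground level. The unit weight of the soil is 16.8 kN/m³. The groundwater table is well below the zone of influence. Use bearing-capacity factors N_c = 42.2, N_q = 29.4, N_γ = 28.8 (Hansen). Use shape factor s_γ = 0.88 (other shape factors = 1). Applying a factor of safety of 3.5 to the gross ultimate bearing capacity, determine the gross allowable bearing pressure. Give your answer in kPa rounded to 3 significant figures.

q_all ≈ 293 kPa

Overburden at base level: q = 16.8 × 0.5 = 8.4 kPa.
Surcharge term q·N_q = 8.4 × 29.4 = 246.96 kPa; self-weight term 0.5·γ·B·N_γ·s_γ = 0.5 × 16.8 × 3.66 × 28.8 × 0.88 = 779.18 kPa.
q_ult = 246.96 + 779.18 = 1026.1 kPa.
q_all = q_ult / FS = 1026.1 / 3.5 = 293.18 kPa.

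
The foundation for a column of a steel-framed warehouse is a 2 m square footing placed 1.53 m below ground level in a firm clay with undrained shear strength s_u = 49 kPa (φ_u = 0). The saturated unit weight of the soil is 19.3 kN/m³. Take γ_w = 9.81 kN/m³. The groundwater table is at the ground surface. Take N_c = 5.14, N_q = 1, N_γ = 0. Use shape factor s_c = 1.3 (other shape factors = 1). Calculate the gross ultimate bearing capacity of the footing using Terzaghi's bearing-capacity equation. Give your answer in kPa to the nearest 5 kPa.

q_ult ≈ 340 kPa

With the water table at the surface the whole profile is submerged: γ' = 19.3 − 9.81 = 9.49 kN/m³, so q = γ'·D_f = 14.52 kPa.
q_ult = c·N_c·s_c + q·N_q
     = 49 × 5.14 × 1.3 + 14.52 × 1
     = 327.42 + 14.52 = 341.94 kPa.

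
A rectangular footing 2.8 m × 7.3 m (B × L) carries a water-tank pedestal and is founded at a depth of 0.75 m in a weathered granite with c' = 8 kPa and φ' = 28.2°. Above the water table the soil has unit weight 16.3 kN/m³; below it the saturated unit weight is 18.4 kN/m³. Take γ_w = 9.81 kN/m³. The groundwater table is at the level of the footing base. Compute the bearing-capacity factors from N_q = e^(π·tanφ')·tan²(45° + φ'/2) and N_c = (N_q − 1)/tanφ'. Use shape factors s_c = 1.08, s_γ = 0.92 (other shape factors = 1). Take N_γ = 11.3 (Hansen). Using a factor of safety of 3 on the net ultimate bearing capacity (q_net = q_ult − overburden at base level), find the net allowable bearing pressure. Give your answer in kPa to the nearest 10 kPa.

q_all(net) ≈ 170 kPa

N_q = e^(π·tan28.2°)·tan²(59.1°) = 15.05; N_c = (N_q − 1)/tanφ' = 26.2.
q = γ·D_f = 16.3 × 0.75 = 12.225 kPa.
For the ½γBN_γ term take γ' = 18.4 − 9.81 = 8.59 kN/m³ (soil below base is submerged).
c·N_c·s_c = 8 × 26.198 × 1.08 = 226.35 kPa
q·N_q = 12.225 × 15.047 = 183.95 kPa
0.5·γ·B·N_γ·s_γ = 0.5 × 8.59 × 2.8 × 11.3 × 0.92 = 125.02 kPa
q_ult = 226.35 + 183.95 + 125.02 = 535.33 kPa.
q_net = 535.33 − 12.225 = 523.11 kPa.
q_all(net) = 523.11 / 3 = 174.37 kPa.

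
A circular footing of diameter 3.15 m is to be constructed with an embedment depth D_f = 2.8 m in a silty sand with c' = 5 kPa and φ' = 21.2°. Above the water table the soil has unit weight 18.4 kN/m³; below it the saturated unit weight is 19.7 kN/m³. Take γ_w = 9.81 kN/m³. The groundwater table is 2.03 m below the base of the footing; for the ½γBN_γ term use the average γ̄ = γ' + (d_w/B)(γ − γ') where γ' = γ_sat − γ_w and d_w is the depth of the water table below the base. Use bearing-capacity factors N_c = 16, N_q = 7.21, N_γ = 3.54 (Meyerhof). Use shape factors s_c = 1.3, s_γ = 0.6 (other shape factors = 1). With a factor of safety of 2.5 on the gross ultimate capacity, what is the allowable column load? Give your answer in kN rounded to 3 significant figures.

P_all ≈ 1640 kN

q = γ·D_f = 18.4 × 2.8 = 51.52 kPa.
γ' = 9.89 kN/m³; averaging over the depth B below the base, γ̄ = γ' + (d_w/B)(γ − γ') = 15.374 kN/m³.
c·N_c·s_c = 5 × 16 × 1.3 = 104 kPa
q·N_q = 51.52 × 7.21 = 371.46 kPa
0.5·γ·B·N_γ·s_γ = 0.5 × 15.374 × 3.15 × 3.54 × 0.6 = 51.431 kPa
q_ult = 104 + 371.46 + 51.431 = 526.89 kPa.
Gross allowable pressure q_all = 526.89 / 2.5 = 210.76 kPa.
Footing area = 7.7931 m², so allowable column load = 210.76 × 7.7931 = 1642.4 kN.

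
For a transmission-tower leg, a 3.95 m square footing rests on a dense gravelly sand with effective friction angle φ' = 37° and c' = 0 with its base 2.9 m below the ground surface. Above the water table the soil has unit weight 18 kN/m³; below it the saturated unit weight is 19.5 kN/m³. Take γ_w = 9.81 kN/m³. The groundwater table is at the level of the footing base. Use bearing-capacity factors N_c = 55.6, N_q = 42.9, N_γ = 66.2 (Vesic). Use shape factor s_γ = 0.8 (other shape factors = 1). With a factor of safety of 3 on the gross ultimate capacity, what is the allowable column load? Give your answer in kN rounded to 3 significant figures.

q = γ·D_f = 18 × 2.9 = 52.2 kPa.
For the ½γBN_γ term take γ' = 19.5 − 9.81 = 9.69 kN/m³ (soil below base is submerged).
q·N_q = 52.2 × 42.9 = 2239.4 kPa
0.5·γ·B·N_γ·s_γ = 0.5 × 9.69 × 3.95 × 66.2 × 0.8 = 1013.5 kPa
q_ult = 2239.4 + 1013.5 = 3252.9 kPa.
Gross allowable pressure q_all = 3252.9 / 3 = 1084.3 kPa.
Footing area = 15.6025 m², so allowable column load = 1084.3 × 15.6025 = 16918 kN.

P_all ≈ 16900 kN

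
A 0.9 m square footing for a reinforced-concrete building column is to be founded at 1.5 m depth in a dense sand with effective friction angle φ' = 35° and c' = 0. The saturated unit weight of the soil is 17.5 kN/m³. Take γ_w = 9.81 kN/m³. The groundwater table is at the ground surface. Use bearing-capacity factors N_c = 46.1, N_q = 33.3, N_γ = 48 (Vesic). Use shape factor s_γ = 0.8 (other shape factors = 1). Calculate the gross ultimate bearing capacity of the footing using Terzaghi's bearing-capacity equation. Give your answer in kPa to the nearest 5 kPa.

q_ult ≈ 515 kPa

γ' = 17.5 − 9.81 = 7.69 kN/m³ (submerged throughout). q = 7.69 × 1.5 = 11.535 kPa; the same γ' applies in the ½γBN_γ term.
q·N_q = 11.535 × 33.3 = 384.12 kPa
0.5·γ·B·N_γ·s_γ = 0.5 × 7.69 × 0.9 × 48 × 0.8 = 132.88 kPa
q_ult = 384.12 + 132.88 = 517 kPa.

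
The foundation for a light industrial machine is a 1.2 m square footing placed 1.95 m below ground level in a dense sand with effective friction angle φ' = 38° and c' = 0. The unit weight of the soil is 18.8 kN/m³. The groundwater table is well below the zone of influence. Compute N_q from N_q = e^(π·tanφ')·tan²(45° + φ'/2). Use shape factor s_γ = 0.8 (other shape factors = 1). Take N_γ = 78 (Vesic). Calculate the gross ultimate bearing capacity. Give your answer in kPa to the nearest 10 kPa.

tan38° = 0.7813, so N_q = e^(π×0.7813)·tan²(64°) = 11.64 × 4.204 = 48.93.
q = γ·D_f = 18.8 × 1.95 = 36.66 kPa.
q·N_q = 36.66 × 48.933 = 1793.9 kPa
0.5·γ·B·N_γ·s_γ = 0.5 × 18.8 × 1.2 × 78 × 0.8 = 703.87 kPa
q_ult = 1793.9 + 703.87 = 2497.8 kPa.

q_ult ≈ 2500 kPa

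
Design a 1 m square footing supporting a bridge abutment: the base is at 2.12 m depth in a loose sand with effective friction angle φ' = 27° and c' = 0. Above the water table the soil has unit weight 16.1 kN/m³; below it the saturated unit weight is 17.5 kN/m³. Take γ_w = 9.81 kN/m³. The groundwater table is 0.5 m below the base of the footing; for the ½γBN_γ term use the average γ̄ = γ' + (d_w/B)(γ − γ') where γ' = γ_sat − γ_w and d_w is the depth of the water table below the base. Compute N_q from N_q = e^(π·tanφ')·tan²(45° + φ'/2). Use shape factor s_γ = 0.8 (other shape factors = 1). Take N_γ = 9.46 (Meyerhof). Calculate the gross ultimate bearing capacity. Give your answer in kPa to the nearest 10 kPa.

tan27° = 0.5095, so N_q = e^(π×0.5095)·tan²(58.5°) = 4.957 × 2.663 = 13.2.
q = γ·D_f = 16.1 × 2.12 = 34.132 kPa.
γ' = 7.69 kN/m³; averaging over the depth B below the base, γ̄ = γ' + (d_w/B)(γ − γ') = 11.895 kN/m³.
q·N_q = 34.132 × 13.199 = 450.51 kPa
0.5·γ·B·N_γ·s_γ = 0.5 × 11.895 × 1 × 9.46 × 0.8 = 45.011 kPa
q_ult = 450.51 + 45.011 = 495.52 kPa.

q_ult ≈ 500 kPa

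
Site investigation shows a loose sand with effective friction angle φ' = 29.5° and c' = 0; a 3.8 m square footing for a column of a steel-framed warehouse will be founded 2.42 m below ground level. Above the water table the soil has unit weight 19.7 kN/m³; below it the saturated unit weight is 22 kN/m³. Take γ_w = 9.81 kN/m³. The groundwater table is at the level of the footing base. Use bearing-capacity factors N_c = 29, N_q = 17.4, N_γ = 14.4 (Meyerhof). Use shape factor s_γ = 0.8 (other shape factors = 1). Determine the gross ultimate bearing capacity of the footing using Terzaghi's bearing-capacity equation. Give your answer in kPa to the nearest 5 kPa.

q_ult ≈ 1095 kPa

Overburden at base level: q = 19.7 × 2.42 = 47.674 kPa.
Below the base the soil is submerged, so the ½γBN_γ term uses γ' = 22 − 9.81 = 12.19 kN/m³.
Surcharge term q·N_q = 47.674 × 17.4 = 829.53 kPa; self-weight term 0.5·γ·B·N_γ·s_γ = 0.5 × 12.19 × 3.8 × 14.4 × 0.8 = 266.81 kPa.
q_ult = 829.53 + 266.81 = 1096.3 kPa.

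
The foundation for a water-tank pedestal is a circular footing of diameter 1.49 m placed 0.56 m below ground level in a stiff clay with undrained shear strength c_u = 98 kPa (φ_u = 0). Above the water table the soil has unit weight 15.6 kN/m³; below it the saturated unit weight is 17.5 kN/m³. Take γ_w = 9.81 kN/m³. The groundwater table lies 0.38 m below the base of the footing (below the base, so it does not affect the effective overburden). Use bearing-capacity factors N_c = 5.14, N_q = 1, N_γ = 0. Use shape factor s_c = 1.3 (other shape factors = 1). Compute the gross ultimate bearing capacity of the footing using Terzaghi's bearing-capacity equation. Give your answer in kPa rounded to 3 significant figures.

Overburden at base level: q = 15.6 × 0.56 = 8.736 kPa.
Cohesion term c·N_c·s_c = 98 × 5.14 × 1.3 = 654.84 kPa; surcharge term q·N_q = 8.736 × 1 = 8.736 kPa.
q_ult = 654.84 + 8.736 = 663.57 kPa.

q_ult ≈ 664 kPa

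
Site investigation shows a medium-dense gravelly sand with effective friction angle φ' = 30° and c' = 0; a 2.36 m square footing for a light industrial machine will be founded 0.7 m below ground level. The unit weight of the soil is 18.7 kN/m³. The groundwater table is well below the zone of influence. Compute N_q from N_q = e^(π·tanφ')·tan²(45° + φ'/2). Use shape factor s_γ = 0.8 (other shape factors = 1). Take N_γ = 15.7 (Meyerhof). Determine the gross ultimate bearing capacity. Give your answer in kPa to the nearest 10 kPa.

tan30° = 0.5774, so N_q = e^(π×0.5774)·tan²(60°) = 6.134 × 3.0 = 18.4.
Overburden at base level: q = 18.7 × 0.7 = 13.09 kPa.
Surcharge term q·N_q = 13.09 × 18.401 = 240.87 kPa; self-weight term 0.5·γ·B·N_γ·s_γ = 0.5 × 18.7 × 2.36 × 15.7 × 0.8 = 277.15 kPa.
q_ult = 240.87 + 277.15 = 518.02 kPa.

q_ult ≈ 520 kPa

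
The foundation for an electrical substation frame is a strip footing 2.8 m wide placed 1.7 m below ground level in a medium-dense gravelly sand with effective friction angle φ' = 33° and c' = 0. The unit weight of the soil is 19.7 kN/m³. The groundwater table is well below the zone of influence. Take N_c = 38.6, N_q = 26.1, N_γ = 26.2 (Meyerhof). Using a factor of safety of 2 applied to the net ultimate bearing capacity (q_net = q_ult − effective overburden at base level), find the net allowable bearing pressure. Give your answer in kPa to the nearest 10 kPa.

q = γ·D_f = 19.7 × 1.7 = 33.49 kPa.
q·N_q = 33.49 × 26.1 = 874.09 kPa
0.5·γ·B·N_γ = 0.5 × 19.7 × 2.8 × 26.2 = 722.6 kPa
q_ult = 874.09 + 722.6 = 1596.7 kPa.
Net ultimate: q_net = 1596.7 − 33.49 = 1563.2 kPa.
q_all(net) = 1563.2 / 2 = 781.6 kPa.

q_all(net) ≈ 780 kPa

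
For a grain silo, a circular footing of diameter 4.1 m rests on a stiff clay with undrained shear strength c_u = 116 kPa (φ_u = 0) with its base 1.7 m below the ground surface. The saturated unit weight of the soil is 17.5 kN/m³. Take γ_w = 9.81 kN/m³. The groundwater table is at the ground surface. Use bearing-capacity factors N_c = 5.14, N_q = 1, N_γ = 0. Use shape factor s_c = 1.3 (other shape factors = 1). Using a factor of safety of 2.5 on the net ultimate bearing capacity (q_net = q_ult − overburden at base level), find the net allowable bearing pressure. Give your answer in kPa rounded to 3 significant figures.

q_all(net) ≈ 310 kPa

Water table at ground surface, so effective unit weight γ' = 17.5 − 9.81 = 7.69 kN/m³ is used throughout; overburden q = 7.69 × 1.7 = 13.073 kPa.
Cohesion term c·N_c·s_c = 116 × 5.14 × 1.3 = 775.11 kPa; surcharge term q·N_q = 13.073 × 1 = 13.073 kPa.
q_ult = 775.11 + 13.073 = 788.19 kPa.
q_net = 788.19 − 13.073 = 775.11 kPa.
q_all(net) = 775.11 / 2.5 = 310.04 kPa.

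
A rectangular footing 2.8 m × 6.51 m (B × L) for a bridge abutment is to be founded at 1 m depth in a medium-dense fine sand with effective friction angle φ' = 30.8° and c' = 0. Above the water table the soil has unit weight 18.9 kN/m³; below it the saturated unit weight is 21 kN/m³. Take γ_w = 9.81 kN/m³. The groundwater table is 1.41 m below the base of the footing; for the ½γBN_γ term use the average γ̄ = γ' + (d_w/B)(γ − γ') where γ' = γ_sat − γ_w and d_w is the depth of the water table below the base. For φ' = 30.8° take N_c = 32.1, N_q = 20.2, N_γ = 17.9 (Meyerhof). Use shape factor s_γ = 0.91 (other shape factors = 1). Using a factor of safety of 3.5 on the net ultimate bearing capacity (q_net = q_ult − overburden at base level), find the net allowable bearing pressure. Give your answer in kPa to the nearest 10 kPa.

q_all(net) ≈ 200 kPa

Overburden at base level: q = 18.9 × 1 = 18.9 kPa.
The water table is 1.41 m below the base (< B = 2.8 m), so the ½γBN_γ term uses γ̄ = γ' + (d_w/B)(γ − γ') = 11.19 + (1.41/2.8)(18.9 − 11.19) = 15.073 kN/m³.
Surcharge term q·N_q = 18.9 × 20.2 = 381.78 kPa; self-weight term 0.5·γ·B·N_γ·s_γ = 0.5 × 15.073 × 2.8 × 17.9 × 0.91 = 343.72 kPa.
q_ult = 381.78 + 343.72 = 725.5 kPa.
q_net = 725.5 − 18.9 = 706.6 kPa.
q_all(net) = 706.6 / 3.5 = 201.89 kPa.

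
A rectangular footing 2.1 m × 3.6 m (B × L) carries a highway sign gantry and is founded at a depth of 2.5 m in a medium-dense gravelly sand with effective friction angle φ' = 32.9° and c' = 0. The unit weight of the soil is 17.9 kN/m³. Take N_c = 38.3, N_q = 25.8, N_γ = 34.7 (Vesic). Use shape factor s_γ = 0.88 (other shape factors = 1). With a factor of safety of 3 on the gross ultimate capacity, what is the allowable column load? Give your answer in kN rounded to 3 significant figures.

q = γ·D_f = 17.9 × 2.5 = 44.75 kPa.
q·N_q = 44.75 × 25.8 = 1154.5 kPa
0.5·γ·B·N_γ·s_γ = 0.5 × 17.9 × 2.1 × 34.7 × 0.88 = 573.92 kPa
q_ult = 1154.5 + 573.92 = 1728.5 kPa.
Gross allowable pressure q_all = 1728.5 / 3 = 576.16 kPa.
Footing area = 7.56 m², so allowable column load = 576.16 × 7.56 = 4355.8 kN.

P_all ≈ 4360 kN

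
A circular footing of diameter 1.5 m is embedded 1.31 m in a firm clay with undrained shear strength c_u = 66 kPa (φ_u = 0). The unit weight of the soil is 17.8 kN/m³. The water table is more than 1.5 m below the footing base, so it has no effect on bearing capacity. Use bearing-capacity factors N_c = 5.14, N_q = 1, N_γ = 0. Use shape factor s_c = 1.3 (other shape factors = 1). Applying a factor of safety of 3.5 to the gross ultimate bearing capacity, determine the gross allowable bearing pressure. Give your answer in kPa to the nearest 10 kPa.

Effective surcharge at the founding depth q = γ·D_f = 17.8 × 1.31 = 23.318 kPa.
q_ult = c·N_c·s_c + q·N_q
     = 66 × 5.14 × 1.3 + 23.318 × 1
     = 441.01 + 23.318 = 464.33 kPa.
q_all = q_ult / FS = 464.33 / 3.5 = 132.67 kPa.

q_all ≈ 130 kPa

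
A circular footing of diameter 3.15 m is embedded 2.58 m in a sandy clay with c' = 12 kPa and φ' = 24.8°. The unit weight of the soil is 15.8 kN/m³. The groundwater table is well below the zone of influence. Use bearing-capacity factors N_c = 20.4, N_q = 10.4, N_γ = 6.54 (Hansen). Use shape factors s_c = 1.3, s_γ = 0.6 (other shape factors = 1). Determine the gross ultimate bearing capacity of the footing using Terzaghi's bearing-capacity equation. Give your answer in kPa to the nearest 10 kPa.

q_ult ≈ 840 kPa

Effective surcharge at the founding depth q = γ·D_f = 15.8 × 2.58 = 40.764 kPa.
q_ult = c·N_c·s_c + q·N_q + 0.5·γ·B·N_γ·s_γ
     = 12 × 20.4 × 1.3 + 40.764 × 10.4 + 0.5 × 15.8 × 3.15 × 6.54 × 0.6
     = 318.24 + 423.95 + 97.649 = 839.83 kPa.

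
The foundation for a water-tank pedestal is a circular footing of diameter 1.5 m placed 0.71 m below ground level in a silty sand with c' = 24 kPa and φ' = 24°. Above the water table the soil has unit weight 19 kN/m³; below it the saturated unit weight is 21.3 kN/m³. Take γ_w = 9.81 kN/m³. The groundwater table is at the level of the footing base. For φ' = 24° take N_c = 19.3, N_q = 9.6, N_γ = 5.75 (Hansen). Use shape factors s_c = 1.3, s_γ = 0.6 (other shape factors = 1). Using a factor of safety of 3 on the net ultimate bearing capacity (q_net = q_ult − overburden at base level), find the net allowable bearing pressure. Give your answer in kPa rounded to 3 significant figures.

Overburden at base level: q = 19 × 0.71 = 13.49 kPa.
Below the base the soil is submerged, so the ½γBN_γ term uses γ' = 21.3 − 9.81 = 11.49 kN/m³.
Cohesion term c·N_c·s_c = 24 × 19.3 × 1.3 = 602.16 kPa; surcharge term q·N_q = 13.49 × 9.6 = 129.5 kPa; self-weight term 0.5·γ·B·N_γ·s_γ = 0.5 × 11.49 × 1.5 × 5.75 × 0.6 = 29.73 kPa.
q_ult = 602.16 + 129.5 + 29.73 = 761.39 kPa.
q_net = 761.39 − 13.49 = 747.9 kPa.
q_all(net) = 747.9 / 3 = 249.3 kPa.

q_all(net) ≈ 249 kPa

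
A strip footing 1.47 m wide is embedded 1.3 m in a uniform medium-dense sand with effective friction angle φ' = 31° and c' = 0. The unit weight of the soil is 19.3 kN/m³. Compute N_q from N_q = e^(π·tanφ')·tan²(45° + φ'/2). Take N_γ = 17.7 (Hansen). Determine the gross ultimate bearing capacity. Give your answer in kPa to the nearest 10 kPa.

q_ult ≈ 770 kPa

tan31° = 0.6009, so N_q = e^(π×0.6009)·tan²(60.5°) = 6.604 × 3.124 = 20.63.
Overburden at base level: q = 19.3 × 1.3 = 25.09 kPa.
Surcharge term q·N_q = 25.09 × 20.631 = 517.63 kPa; self-weight term 0.5·γ·B·N_γ = 0.5 × 19.3 × 1.47 × 17.7 = 251.08 kPa.
q_ult = 517.63 + 251.08 = 768.71 kPa.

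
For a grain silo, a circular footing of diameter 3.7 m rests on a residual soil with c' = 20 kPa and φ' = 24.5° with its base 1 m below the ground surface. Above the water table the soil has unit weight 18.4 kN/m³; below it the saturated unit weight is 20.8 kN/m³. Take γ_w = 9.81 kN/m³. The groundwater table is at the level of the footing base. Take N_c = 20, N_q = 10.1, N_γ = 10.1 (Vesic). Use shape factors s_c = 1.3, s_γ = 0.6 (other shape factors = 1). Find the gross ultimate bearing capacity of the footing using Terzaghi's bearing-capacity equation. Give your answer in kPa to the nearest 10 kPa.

q = γ·D_f = 18.4 × 1 = 18.4 kPa.
For the ½γBN_γ term take γ' = 20.8 − 9.81 = 10.99 kN/m³ (soil below base is submerged).
c·N_c·s_c = 20 × 20 × 1.3 = 520 kPa
q·N_q = 18.4 × 10.1 = 185.84 kPa
0.5·γ·B·N_γ·s_γ = 0.5 × 10.99 × 3.7 × 10.1 × 0.6 = 123.21 kPa
q_ult = 520 + 185.84 + 123.21 = 829.05 kPa.

q_ult ≈ 830 kPa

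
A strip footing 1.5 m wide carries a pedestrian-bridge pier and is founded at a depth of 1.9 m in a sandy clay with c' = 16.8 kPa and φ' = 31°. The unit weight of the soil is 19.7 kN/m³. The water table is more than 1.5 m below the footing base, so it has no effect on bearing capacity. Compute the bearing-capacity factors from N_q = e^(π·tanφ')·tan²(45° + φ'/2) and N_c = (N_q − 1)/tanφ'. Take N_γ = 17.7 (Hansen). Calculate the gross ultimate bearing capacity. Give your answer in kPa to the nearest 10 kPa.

tan31° = 0.6009, so N_q = e^(π×0.6009)·tan²(60.5°) = 6.604 × 3.124 = 20.63.
N_c = (20.63 − 1)/tan31° = 32.67.
Effective surcharge at the founding depth q = γ·D_f = 19.7 × 1.9 = 37.43 kPa.
q_ult = c·N_c + q·N_q + 0.5·γ·B·N_γ
     = 16.8 × 32.671 + 37.43 × 20.631 + 0.5 × 19.7 × 1.5 × 17.7
     = 548.87 + 772.21 + 261.52 = 1582.6 kPa.

q_ult ≈ 1580 kPa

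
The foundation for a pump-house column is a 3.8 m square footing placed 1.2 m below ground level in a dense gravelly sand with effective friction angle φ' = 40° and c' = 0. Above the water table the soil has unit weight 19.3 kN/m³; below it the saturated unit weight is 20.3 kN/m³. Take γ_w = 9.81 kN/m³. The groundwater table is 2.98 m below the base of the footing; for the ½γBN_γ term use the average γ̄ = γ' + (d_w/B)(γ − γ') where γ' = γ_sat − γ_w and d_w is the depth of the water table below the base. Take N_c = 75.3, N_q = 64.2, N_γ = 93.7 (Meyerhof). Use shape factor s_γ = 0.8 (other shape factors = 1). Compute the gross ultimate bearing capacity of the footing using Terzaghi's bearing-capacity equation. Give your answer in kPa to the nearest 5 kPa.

q_ult ≈ 3965 kPa

Effective surcharge at the founding depth q = γ·D_f = 19.3 × 1.2 = 23.16 kPa.
With d_w = 2.98 m < B, γ̄ = 10.49 + (2.98/3.8) × (19.3 − 10.49) = 17.399 kN/m³.
q_ult = q·N_q + 0.5·γ·B·N_γ·s_γ
     = 23.16 × 64.2 + 0.5 × 17.399 × 3.8 × 93.7 × 0.8
     = 1486.9 + 2478 = 3964.9 kPa.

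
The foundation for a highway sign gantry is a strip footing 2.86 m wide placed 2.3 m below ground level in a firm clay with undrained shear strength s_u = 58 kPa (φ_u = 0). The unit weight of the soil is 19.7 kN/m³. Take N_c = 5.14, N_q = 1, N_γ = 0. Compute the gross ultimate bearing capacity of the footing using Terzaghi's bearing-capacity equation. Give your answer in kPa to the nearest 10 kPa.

q_ult ≈ 340 kPa

Overburden at base level: q = 19.7 × 2.3 = 45.31 kPa.
Cohesion term c·N_c = 58 × 5.14 = 298.12 kPa; surcharge term q·N_q = 45.31 × 1 = 45.31 kPa.
q_ult = 298.12 + 45.31 = 343.43 kPa.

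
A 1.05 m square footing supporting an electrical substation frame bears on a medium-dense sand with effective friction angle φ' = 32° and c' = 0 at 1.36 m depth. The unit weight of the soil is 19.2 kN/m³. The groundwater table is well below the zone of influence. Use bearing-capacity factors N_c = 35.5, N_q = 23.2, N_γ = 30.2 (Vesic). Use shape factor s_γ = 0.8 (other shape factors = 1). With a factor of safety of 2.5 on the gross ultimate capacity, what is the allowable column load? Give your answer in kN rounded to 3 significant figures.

q = γ·D_f = 19.2 × 1.36 = 26.112 kPa.
q·N_q = 26.112 × 23.2 = 605.8 kPa
0.5·γ·B·N_γ·s_γ = 0.5 × 19.2 × 1.05 × 30.2 × 0.8 = 243.53 kPa
q_ult = 605.8 + 243.53 = 849.33 kPa.
Gross allowable pressure q_all = 849.33 / 2.5 = 339.73 kPa.
Footing area = 1.1025 m², so allowable column load = 339.73 × 1.1025 = 374.56 kN.

P_all ≈ 375 kN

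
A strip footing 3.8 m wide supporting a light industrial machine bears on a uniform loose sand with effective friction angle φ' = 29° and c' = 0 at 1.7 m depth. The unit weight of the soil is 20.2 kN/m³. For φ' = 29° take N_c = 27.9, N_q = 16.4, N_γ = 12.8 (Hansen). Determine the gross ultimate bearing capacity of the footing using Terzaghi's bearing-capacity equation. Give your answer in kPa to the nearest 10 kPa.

Effective surcharge at the founding depth q = γ·D_f = 20.2 × 1.7 = 34.34 kPa.
q_ult = q·N_q + 0.5·γ·B·N_γ
     = 34.34 × 16.4 + 0.5 × 20.2 × 3.8 × 12.8
     = 563.18 + 491.26 = 1054.4 kPa.

q_ult ≈ 1050 kPa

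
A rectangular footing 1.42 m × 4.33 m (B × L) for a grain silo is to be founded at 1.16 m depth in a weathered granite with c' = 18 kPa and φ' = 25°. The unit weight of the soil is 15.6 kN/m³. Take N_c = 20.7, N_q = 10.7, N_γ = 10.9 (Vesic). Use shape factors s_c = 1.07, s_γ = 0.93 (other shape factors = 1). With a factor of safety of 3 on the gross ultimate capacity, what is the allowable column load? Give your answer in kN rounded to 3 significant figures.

P_all ≈ 1440 kN

Overburden at base level: q = 15.6 × 1.16 = 18.096 kPa.
Cohesion term c·N_c·s_c = 18 × 20.7 × 1.07 = 398.68 kPa; surcharge term q·N_q = 18.096 × 10.7 = 193.63 kPa; self-weight term 0.5·γ·B·N_γ·s_γ = 0.5 × 15.6 × 1.42 × 10.9 × 0.93 = 112.28 kPa.
q_ult = 398.68 + 193.63 + 112.28 = 704.59 kPa.
Gross allowable pressure q_all = 704.59 / 3 = 234.86 kPa.
Footing area = 6.1486 m², so allowable column load = 234.86 × 6.1486 = 1444.1 kN.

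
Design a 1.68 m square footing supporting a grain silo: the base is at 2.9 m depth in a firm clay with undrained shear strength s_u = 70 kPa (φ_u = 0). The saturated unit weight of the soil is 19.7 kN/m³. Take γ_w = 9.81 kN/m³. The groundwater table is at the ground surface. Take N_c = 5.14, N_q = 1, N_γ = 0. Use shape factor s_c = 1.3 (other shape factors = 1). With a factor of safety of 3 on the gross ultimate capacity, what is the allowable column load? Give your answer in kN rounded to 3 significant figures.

Water table at ground surface, so effective unit weight γ' = 19.7 − 9.81 = 9.89 kN/m³ is used throughout; overburden q = 9.89 × 2.9 = 28.681 kPa.
Cohesion term c·N_c·s_c = 70 × 5.14 × 1.3 = 467.74 kPa; surcharge term q·N_q = 28.681 × 1 = 28.681 kPa.
q_ult = 467.74 + 28.681 = 496.42 kPa.
Gross allowable pressure q_all = 496.42 / 3 = 165.47 kPa.
Footing area = 2.8224 m², so allowable column load = 165.47 × 2.8224 = 467.03 kN.

P_all ≈ 467 kN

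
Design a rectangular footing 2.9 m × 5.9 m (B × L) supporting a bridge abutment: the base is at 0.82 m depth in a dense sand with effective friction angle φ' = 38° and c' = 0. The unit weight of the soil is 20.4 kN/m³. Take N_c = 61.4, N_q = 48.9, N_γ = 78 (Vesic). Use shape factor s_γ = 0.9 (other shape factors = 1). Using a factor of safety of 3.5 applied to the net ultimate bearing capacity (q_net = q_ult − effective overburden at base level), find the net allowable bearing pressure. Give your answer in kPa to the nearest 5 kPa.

Effective surcharge at the founding depth q = γ·D_f = 20.4 × 0.82 = 16.728 kPa.
q_ult = q·N_q + 0.5·γ·B·N_γ·s_γ
     = 16.728 × 48.9 + 0.5 × 20.4 × 2.9 × 78 × 0.9
     = 818 + 2076.5 = 2894.5 kPa.
Net ultimate: q_net = 2894.5 − 16.728 = 2877.8 kPa.
q_all(net) = 2877.8 / 3.5 = 822.22 kPa.

q_all(net) ≈ 820 kPa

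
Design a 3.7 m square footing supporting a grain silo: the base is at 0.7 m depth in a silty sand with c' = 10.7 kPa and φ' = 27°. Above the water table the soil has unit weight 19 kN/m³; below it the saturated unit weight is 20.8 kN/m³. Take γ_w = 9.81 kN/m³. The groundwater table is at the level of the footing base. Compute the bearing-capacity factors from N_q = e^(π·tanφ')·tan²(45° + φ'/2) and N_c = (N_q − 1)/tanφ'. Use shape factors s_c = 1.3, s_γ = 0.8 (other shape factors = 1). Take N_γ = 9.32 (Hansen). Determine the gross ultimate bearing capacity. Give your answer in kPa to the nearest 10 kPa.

tan27° = 0.5095, so N_q = e^(π×0.5095)·tan²(58.5°) = 4.957 × 2.663 = 13.2.
N_c = (13.2 − 1)/tan27° = 23.94.
Effective surcharge at the founding depth q = γ·D_f = 19 × 0.7 = 13.3 kPa.
The water table coincides with the base, so in the self-weight term γ → γ' = 10.99 kN/m³.
q_ult = c·N_c·s_c + q·N_q + 0.5·γ·B·N_γ·s_γ
     = 10.7 × 23.942 × 1.3 + 13.3 × 13.199 + 0.5 × 10.99 × 3.7 × 9.32 × 0.8
     = 333.04 + 175.55 + 151.59 = 660.18 kPa.

q_ult ≈ 660 kPa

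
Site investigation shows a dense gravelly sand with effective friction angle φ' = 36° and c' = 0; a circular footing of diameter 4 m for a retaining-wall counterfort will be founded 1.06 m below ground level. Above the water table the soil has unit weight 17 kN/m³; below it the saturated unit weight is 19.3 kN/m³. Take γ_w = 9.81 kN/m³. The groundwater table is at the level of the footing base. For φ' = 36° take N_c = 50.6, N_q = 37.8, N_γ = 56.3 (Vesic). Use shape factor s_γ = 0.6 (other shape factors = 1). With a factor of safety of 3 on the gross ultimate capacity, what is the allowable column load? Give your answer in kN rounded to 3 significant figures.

P_all ≈ 5540 kN

q = γ·D_f = 17 × 1.06 = 18.02 kPa.
For the ½γBN_γ term take γ' = 19.3 − 9.81 = 9.49 kN/m³ (soil below base is submerged).
q·N_q = 18.02 × 37.8 = 681.16 kPa
0.5·γ·B·N_γ·s_γ = 0.5 × 9.49 × 4 × 56.3 × 0.6 = 641.14 kPa
q_ult = 681.16 + 641.14 = 1322.3 kPa.
Gross allowable pressure q_all = 1322.3 / 3 = 440.77 kPa.
Footing area = 12.5664 m², so allowable column load = 440.77 × 12.5664 = 5538.9 kN.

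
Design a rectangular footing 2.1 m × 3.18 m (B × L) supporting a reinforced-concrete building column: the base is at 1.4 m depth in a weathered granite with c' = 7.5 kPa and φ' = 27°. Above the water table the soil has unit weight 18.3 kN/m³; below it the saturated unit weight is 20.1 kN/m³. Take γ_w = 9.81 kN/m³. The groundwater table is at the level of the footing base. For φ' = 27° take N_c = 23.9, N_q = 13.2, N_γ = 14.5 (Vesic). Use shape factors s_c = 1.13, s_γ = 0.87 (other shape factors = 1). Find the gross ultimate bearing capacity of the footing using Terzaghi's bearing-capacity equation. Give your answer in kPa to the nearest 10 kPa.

Overburden at base level: q = 18.3 × 1.4 = 25.62 kPa.
Below the base the soil is submerged, so the ½γBN_γ term uses γ' = 20.1 − 9.81 = 10.29 kN/m³.
Cohesion term c·N_c·s_c = 7.5 × 23.9 × 1.13 = 202.55 kPa; surcharge term q·N_q = 25.62 × 13.2 = 338.18 kPa; self-weight term 0.5·γ·B·N_γ·s_γ = 0.5 × 10.29 × 2.1 × 14.5 × 0.87 = 136.3 kPa.
q_ult = 202.55 + 338.18 + 136.3 = 677.04 kPa.

q_ult ≈ 680 kPa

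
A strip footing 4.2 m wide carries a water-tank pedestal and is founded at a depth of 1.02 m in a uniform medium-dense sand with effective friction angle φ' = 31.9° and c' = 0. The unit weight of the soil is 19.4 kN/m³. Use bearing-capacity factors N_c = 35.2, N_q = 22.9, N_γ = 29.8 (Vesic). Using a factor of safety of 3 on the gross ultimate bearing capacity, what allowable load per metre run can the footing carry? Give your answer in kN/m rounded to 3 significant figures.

Overburden at base level: q = 19.4 × 1.02 = 19.788 kPa.
Surcharge term q·N_q = 19.788 × 22.9 = 453.15 kPa; self-weight term 0.5·γ·B·N_γ = 0.5 × 19.4 × 4.2 × 29.8 = 1214.1 kPa.
q_ult = 453.15 + 1214.1 = 1667.2 kPa.
Gross allowable pressure q_all = 1667.2 / 3 = 555.73 kPa.
Allowable wall load = q_all × B = 555.73 × 4.2 = 2334.1 kN per metre run.

≈ 2330 kN/m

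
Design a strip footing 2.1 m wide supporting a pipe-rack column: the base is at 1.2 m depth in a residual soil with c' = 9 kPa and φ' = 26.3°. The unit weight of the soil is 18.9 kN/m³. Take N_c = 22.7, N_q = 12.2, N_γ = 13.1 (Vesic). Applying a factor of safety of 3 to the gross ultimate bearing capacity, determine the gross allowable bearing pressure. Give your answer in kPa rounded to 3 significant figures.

q = γ·D_f = 18.9 × 1.2 = 22.68 kPa.
c·N_c = 9 × 22.7 = 204.3 kPa
q·N_q = 22.68 × 12.2 = 276.7 kPa
0.5·γ·B·N_γ = 0.5 × 18.9 × 2.1 × 13.1 = 259.97 kPa
q_ult = 204.3 + 276.7 + 259.97 = 740.97 kPa.
q_all = q_ult / FS = 740.97 / 3 = 246.99 kPa.

q_all ≈ 247 kPa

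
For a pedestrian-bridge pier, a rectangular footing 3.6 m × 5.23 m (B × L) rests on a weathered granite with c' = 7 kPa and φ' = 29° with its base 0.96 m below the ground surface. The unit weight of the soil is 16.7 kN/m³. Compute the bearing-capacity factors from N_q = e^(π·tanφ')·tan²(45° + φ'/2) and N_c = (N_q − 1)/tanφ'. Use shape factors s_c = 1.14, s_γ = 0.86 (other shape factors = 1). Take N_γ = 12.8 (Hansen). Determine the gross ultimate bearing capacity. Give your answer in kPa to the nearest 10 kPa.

q_ult ≈ 820 kPa

tan29° = 0.5543, so N_q = e^(π×0.5543)·tan²(59.5°) = 5.705 × 2.882 = 16.44.
N_c = (16.44 − 1)/tan29° = 27.86.
q = γ·D_f = 16.7 × 0.96 = 16.032 kPa.
c·N_c·s_c = 7 × 27.86 × 1.14 = 222.33 kPa
q·N_q = 16.032 × 16.443 = 263.62 kPa
0.5·γ·B·N_γ·s_γ = 0.5 × 16.7 × 3.6 × 12.8 × 0.86 = 330.9 kPa
q_ult = 222.33 + 263.62 + 330.9 = 816.85 kPa.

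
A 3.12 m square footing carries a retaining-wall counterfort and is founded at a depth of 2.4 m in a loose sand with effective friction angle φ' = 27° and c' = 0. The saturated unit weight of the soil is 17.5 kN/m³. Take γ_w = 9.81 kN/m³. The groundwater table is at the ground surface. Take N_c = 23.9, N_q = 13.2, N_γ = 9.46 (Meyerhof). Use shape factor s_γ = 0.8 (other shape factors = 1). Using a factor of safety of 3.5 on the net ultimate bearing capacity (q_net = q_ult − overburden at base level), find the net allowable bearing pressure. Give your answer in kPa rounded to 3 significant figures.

q_all(net) ≈ 90.3 kPa

γ' = 17.5 − 9.81 = 7.69 kN/m³ (submerged throughout). q = 7.69 × 2.4 = 18.456 kPa; the same γ' applies in the ½γBN_γ term.
q·N_q = 18.456 × 13.2 = 243.62 kPa
0.5·γ·B·N_γ·s_γ = 0.5 × 7.69 × 3.12 × 9.46 × 0.8 = 90.789 kPa
q_ult = 243.62 + 90.789 = 334.41 kPa.
q_net = 334.41 − 18.456 = 315.95 kPa.
q_all(net) = 315.95 / 3.5 = 90.272 kPa.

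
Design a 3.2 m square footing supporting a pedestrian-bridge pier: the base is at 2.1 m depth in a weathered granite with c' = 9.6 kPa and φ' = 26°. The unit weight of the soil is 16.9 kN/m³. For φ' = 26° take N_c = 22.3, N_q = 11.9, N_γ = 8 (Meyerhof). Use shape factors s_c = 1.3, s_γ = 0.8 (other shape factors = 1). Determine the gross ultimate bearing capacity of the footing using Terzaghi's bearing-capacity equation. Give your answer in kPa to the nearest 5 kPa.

q_ult ≈ 875 kPa

q = γ·D_f = 16.9 × 2.1 = 35.49 kPa.
c·N_c·s_c = 9.6 × 22.3 × 1.3 = 278.3 kPa
q·N_q = 35.49 × 11.9 = 422.33 kPa
0.5·γ·B·N_γ·s_γ = 0.5 × 16.9 × 3.2 × 8 × 0.8 = 173.06 kPa
q_ult = 278.3 + 422.33 + 173.06 = 873.69 kPa.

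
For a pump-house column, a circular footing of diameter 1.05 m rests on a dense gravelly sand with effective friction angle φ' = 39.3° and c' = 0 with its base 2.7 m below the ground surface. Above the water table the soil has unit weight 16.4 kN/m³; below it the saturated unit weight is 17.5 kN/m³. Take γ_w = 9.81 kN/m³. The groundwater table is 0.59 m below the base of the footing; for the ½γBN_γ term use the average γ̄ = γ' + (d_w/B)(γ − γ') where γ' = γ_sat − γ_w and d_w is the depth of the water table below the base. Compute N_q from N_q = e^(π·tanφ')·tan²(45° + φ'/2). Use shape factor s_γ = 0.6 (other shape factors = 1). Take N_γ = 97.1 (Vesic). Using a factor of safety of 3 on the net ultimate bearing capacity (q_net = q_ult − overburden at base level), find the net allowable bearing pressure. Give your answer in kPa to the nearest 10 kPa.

N_q = e^(π·tan39.3°)·tan²(64.65°) = 58.29.
q = γ·D_f = 16.4 × 2.7 = 44.28 kPa.
γ' = 7.69 kN/m³; averaging over the depth B below the base, γ̄ = γ' + (d_w/B)(γ − γ') = 12.584 kN/m³.
q·N_q = 44.28 × 58.291 = 2581.1 kPa
0.5·γ·B·N_γ·s_γ = 0.5 × 12.584 × 1.05 × 97.1 × 0.6 = 384.91 kPa
q_ult = 2581.1 + 384.91 = 2966 kPa.
q_net = 2966 − 44.28 = 2921.8 kPa.
q_all(net) = 2921.8 / 3 = 973.92 kPa.

q_all(net) ≈ 970 kPa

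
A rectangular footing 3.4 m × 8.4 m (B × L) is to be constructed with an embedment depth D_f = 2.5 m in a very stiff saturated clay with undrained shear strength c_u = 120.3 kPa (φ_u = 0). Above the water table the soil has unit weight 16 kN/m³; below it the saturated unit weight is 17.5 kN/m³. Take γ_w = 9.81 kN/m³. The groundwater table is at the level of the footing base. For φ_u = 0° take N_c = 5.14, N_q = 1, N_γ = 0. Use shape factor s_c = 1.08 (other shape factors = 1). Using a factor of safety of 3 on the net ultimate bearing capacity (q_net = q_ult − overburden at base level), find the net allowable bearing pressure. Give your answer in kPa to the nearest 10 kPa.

Overburden at base level: q = 16 × 2.5 = 40 kPa.
Cohesion term c·N_c·s_c = 120.3 × 5.14 × 1.08 = 667.81 kPa; surcharge term q·N_q = 40 × 1 = 40 kPa.
q_ult = 667.81 + 40 = 707.81 kPa.
q_net = 707.81 − 40 = 667.81 kPa.
q_all(net) = 667.81 / 3 = 222.6 kPa.

q_all(net) ≈ 220 kPa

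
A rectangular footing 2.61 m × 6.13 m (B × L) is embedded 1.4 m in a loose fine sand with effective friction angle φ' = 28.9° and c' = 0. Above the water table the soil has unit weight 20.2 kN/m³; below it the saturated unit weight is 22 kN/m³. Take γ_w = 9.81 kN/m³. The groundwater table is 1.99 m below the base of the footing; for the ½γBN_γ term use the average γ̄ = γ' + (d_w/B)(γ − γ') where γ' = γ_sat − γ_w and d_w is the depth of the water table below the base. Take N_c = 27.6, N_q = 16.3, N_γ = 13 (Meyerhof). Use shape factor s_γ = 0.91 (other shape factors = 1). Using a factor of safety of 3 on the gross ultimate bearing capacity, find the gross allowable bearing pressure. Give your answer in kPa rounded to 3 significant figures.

q_all ≈ 248 kPa

Overburden at base level: q = 20.2 × 1.4 = 28.28 kPa.
The water table is 1.99 m below the base (< B = 2.61 m), so the ½γBN_γ term uses γ̄ = γ' + (d_w/B)(γ − γ') = 12.19 + (1.99/2.61)(20.2 − 12.19) = 18.297 kN/m³.
Surcharge term q·N_q = 28.28 × 16.3 = 460.96 kPa; self-weight term 0.5·γ·B·N_γ·s_γ = 0.5 × 18.297 × 2.61 × 13 × 0.91 = 282.48 kPa.
q_ult = 460.96 + 282.48 = 743.44 kPa.
q_all = 743.44 / 3 = 247.81 kPa.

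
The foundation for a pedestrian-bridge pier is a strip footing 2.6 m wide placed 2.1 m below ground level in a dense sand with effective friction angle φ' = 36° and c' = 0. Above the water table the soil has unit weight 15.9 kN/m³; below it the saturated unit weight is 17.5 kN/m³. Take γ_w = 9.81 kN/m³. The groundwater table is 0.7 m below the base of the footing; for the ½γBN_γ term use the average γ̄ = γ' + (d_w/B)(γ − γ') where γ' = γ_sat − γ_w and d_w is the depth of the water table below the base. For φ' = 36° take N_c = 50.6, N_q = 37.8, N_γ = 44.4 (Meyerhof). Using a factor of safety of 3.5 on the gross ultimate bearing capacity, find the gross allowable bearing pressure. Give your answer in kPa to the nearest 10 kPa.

Effective surcharge at the founding depth q = γ·D_f = 15.9 × 2.1 = 33.39 kPa.
With d_w = 0.7 m < B, γ̄ = 7.69 + (0.7/2.6) × (15.9 − 7.69) = 9.9004 kN/m³.
q_ult = q·N_q + 0.5·γ·B·N_γ
     = 33.39 × 37.8 + 0.5 × 9.9004 × 2.6 × 44.4
     = 1262.1 + 571.45 = 1833.6 kPa.
q_all = 1833.6 / 3.5 = 523.88 kPa.

q_all ≈ 520 kPa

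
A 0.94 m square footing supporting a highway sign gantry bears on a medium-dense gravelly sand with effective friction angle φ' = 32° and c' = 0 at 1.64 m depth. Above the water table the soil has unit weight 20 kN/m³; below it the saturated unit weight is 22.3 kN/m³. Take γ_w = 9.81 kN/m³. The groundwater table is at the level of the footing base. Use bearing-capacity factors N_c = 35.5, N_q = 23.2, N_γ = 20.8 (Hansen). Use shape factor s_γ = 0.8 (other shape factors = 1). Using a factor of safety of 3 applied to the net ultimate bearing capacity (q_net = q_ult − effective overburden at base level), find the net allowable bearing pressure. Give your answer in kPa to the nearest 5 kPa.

Effective surcharge at the founding depth q = γ·D_f = 20 × 1.64 = 32.8 kPa.
The water table coincides with the base, so in the self-weight term γ → γ' = 12.49 kN/m³.
q_ult = q·N_q + 0.5·γ·B·N_γ·s_γ
     = 32.8 × 23.2 + 0.5 × 12.49 × 0.94 × 20.8 × 0.8
     = 760.96 + 97.682 = 858.64 kPa.
Net ultimate: q_net = 858.64 − 32.8 = 825.84 kPa.
q_all(net) = 825.84 / 3 = 275.28 kPa.

q_all(net) ≈ 275 kPa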